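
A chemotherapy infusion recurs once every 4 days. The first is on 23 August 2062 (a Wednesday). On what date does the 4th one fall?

The 4th occurrence is 3 intervals after the first: 3 × 4 = 12 days after 23 August 2062.
August has 31 days — 8 days to the end of August leaves 4.
4 days into September → 4 September 2062.

4 September 2062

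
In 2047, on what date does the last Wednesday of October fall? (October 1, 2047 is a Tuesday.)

30 October 2047

October 2047 begins on a Tuesday, so the first Wednesday is October 2 (1 day later).
October 2047 has 31 days. Adding weeks: 2, 9, 16, 23, 30 — the last one ≤ 31 is the 30th.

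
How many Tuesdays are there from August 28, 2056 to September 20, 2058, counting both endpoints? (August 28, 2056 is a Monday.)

108

August 28, 2056 is a Monday; the first Tuesday on or after it is August 29, 2056 (1 day later).
From August 29, 2056 to September 20, 2058: 124 + 365 + 263 = 752 days (rest of 2056, 2057, to September 20, 2058 in 2058).
752 ÷ 7 = 107 full weeks with remainder 3, so 107 more Tuesdays after the first → 108.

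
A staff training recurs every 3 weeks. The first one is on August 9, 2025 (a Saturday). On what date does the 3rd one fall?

The 3rd occurrence is 2 intervals after the first: 2 × 21 = 42 days after August 9, 2025.
August has 31 days — 22 days to the end of August leaves 20.
20 days into September → September 20, 2025.

September 20, 2025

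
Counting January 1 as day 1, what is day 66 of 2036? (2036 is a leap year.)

January has 31 days (66 − 31 = 35 remain).
February has 29 days (35 − 29 = 6 remain).
6 into March → March 6.

March 6, 2036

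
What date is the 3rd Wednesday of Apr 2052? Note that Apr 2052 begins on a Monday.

Apr 17, 2052

Apr 2052 begins on a Monday, so the first Wednesday is Apr 3 (2 days later).
The 3rd Wednesday is 2 weeks later: 3 + 14 = 17.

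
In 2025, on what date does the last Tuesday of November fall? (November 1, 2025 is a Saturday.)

November 2025 begins on a Saturday, so the first Tuesday is November 4 (3 days later).
November 2025 has 30 days. Adding weeks: 4, 11, 18, 25 — the last one ≤ 30 is the 25th.

November 25, 2025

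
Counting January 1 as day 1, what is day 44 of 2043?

Jan has 31 days (44 − 31 = 13 remain).
13 into Feb → Feb 13.

Feb 13, 2043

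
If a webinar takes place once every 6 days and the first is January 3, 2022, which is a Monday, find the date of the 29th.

June 20, 2022

The 29th occurrence is 28 intervals after the first: 28 × 6 = 168 days after January 3, 2022.
January has 31 days — 28 days to the end of January leaves 140.
February has 28 days (112 left).
March has 31 days (81 left).
April has 30 days (51 left).
May has 31 days (20 left).
20 days into June → June 20, 2022.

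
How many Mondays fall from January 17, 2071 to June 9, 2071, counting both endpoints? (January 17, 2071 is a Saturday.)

21

January 17, 2071 is a Saturday; the first Monday on or after it is January 19, 2071 (2 days later).
From January 19, 2071 to June 9, 2071: 12 + 28 + 31 + 30 + 31 + 9 = 141 days (rest of January, February, March, April, May, June).
141 ÷ 7 = 20 full weeks with remainder 1, so 20 more Mondays after the first → 21.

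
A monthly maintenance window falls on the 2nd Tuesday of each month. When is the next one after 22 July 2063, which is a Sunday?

14 August 2063

July 2063 starts on a Sunday; its first Tuesday is the 3rd, so the 2nd Tuesday is the 10th — 10 July 2063.
That is not after 22 July 2063, so look at August 2063.
August 2063 starts on a Wednesday; its first Tuesday is the 7th, so the 2nd Tuesday is the 14th — 14 August 2063.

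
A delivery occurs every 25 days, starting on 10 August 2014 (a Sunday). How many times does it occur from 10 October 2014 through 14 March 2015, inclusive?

Occurrences land 25·i days after 10 August 2014 for i = 0, 1, 2, …
10 October 2014 is 61 days after the start; 61 ÷ 25 = 2 remainder 11; since the remainder is 11, round up to i = 3. First occurrence in the window: #4 on 24 October 2014 (3×25 = 75 days in).
14 March 2015 is 216 days after the start; 216 ÷ 25 = 8 remainder 16. Last occurrence in the window: #9 on 26 February 2015.
Occurrences #4 through #9: 6 in total.

6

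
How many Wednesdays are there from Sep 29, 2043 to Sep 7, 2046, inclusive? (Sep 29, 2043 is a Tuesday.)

Sep 29, 2043 is a Tuesday; the first Wednesday on or after it is Sep 30, 2043 (1 day later).
From Sep 30, 2043 to Sep 7, 2046: 92 + 366 + 365 + 250 = 1073 days (rest of 2043, 2044, 2045, to Sep 7, 2046 in 2046).
1073 ÷ 7 = 153 full weeks with remainder 2, so 153 more Wednesdays after the first → 154.

154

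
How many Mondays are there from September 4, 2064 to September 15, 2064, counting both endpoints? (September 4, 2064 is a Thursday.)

2

September 4, 2064 is a Thursday; the first Monday on or after it is September 8, 2064 (4 days later).
From September 8, 2064 to September 15, 2064 is 15 − 8 = 7 days.
7 ÷ 7 = 1 full weeks with remainder 0, so 1 more Mondays after the first → 2.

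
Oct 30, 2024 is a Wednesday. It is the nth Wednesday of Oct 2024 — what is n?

5th

Day 30 falls in week ⌈30/7⌉ of the month.
Days 1–7 hold the 1st Wednesday, 8–14 the 2nd, 15–21 the 3rd, 22–28 the 4th, 29–31 the 5th.
30 is in the range for the 5th.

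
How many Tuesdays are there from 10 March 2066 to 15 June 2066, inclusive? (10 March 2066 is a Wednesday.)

14

10 March 2066 is a Wednesday; the first Tuesday on or after it is 16 March 2066 (6 days later).
From 16 March 2066 to 15 June 2066: 15 + 30 + 31 + 15 = 91 days (rest of March, April, May, June).
91 ÷ 7 = 13 full weeks with remainder 0, so 13 more Tuesdays after the first → 14.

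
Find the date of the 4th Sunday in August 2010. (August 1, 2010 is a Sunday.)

22 August 2010

August 2010 begins on a Sunday, so the first Sunday is August 1.
The 4th Sunday is 3 weeks later: 1 + 21 = 22.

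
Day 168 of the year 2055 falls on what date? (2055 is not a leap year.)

Jun 17, 2055

Jan has 31 days (168 − 31 = 137 remain).
Feb has 28 days (137 − 28 = 109 remain).
Mar has 31 days (109 − 31 = 78 remain).
Apr has 30 days (78 − 30 = 48 remain).
May has 31 days (48 − 31 = 17 remain).
17 into Jun → Jun 17.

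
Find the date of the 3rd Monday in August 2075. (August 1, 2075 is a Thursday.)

2075-08-19

August 2075 begins on a Thursday, so the first Monday is August 5 (4 days later).
The 3rd Monday is 2 weeks later: 5 + 14 = 19.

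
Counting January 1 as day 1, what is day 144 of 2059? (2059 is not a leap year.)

May 24, 2059

Jan has 31 days (144 − 31 = 113 remain).
Feb has 28 days (113 − 28 = 85 remain).
Mar has 31 days (85 − 31 = 54 remain).
Apr has 30 days (54 − 30 = 24 remain).
24 into May → May 24.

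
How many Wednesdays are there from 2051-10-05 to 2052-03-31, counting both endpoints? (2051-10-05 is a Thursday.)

25

2051-10-05 is a Thursday; the first Wednesday on or after it is 2051-10-11 (6 days later).
From 2051-10-11 to 2052-03-31: 20 + 30 + 31 + 31 + 29 + 31 = 172 days (rest of October, November, December, January, February, March).
172 ÷ 7 = 24 full weeks with remainder 4, so 24 more Wednesdays after the first → 25.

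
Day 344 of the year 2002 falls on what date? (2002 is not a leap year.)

January has 31 days (344 − 31 = 313 remain).
February has 28 days (313 − 28 = 285 remain).
March has 31 days (285 − 31 = 254 remain).
April has 30 days (254 − 30 = 224 remain).
May has 31 days (224 − 31 = 193 remain).
June has 30 days (193 − 30 = 163 remain).
July has 31 days (163 − 31 = 132 remain).
August has 31 days (132 − 31 = 101 remain).
September has 30 days (101 − 30 = 71 remain).
October has 31 days (71 − 31 = 40 remain).
November has 30 days (40 − 30 = 10 remain).
10 into December → December 10.

2002-12-10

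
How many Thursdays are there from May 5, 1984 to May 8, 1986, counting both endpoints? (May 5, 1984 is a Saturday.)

May 5, 1984 is a Saturday; the first Thursday on or after it is May 10, 1984 (5 days later).
From May 10, 1984 to May 8, 1986: 235 + 365 + 128 = 728 days (rest of 1984, 1985, to May 8, 1986 in 1986).
728 ÷ 7 = 104 full weeks with remainder 0, so 104 more Thursdays after the first → 105.

105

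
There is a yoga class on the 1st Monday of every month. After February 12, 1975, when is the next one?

February 1975 starts on a Saturday, so its 1st Monday is February 3, 1975 (2 days in).
That is not after February 12, 1975, so look at March 1975.
March 1975 starts on a Saturday, so its 1st Monday is March 3, 1975 (2 days in).

March 3, 1975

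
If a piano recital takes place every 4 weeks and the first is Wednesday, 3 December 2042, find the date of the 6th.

The 6th occurrence is 5 intervals after the first: 5 × 28 = 140 days after 3 December 2042.
December has 31 days — 28 days to the end of December leaves 112.
January has 31 days (81 left).
February has 28 days (53 left).
March has 31 days (22 left).
22 days into April → 22 April 2043.

22 April 2043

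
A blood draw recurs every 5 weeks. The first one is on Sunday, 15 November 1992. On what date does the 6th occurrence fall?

9 May 1993

The 6th occurrence is 5 intervals after the first: 5 × 35 = 175 days after 15 November 1992.
November has 30 days — 15 days to the end of November leaves 160.
December has 31 days (129 left).
January has 31 days (98 left).
February has 28 days (70 left).
March has 31 days (39 left).
April has 30 days (9 left).
9 days into May → 9 May 1993.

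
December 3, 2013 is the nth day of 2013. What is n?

337

Days in months before December: 31 + 28 + 31 + 30 + 31 + 30 + 31 + 31 + 30 + 31 + 30 = 334.
Plus 3 days into December → day 337.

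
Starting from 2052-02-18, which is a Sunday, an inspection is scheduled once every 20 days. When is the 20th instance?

The 20th occurrence is 19 intervals after the first: 19 × 20 = 380 days after 2052-02-18.
February has 29 days — 11 days to the end of February leaves 369.
March has 31 days (338 left).
April has 30 days (308 left).
May has 31 days (277 left).
June has 30 days (247 left).
July has 31 days (216 left).
August has 31 days (185 left).
September has 30 days (155 left).
October has 31 days (124 left).
November has 30 days (94 left).
December has 31 days (63 left).
January has 31 days (32 left).
February has 28 days (4 left).
4 days into March → 2053-03-04.

2053-03-04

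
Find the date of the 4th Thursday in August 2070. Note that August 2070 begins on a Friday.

August 2070 begins on a Friday, so the first Thursday is August 7 (6 days later).
The 4th Thursday is 3 weeks later: 7 + 21 = 28.

28 August 2070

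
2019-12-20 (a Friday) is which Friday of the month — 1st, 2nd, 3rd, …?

Day 20 falls in week ⌈20/7⌉ of the month.
Days 1–7 hold the 1st Friday, 8–14 the 2nd, 15–21 the 3rd, 22–28 the 4th, 29–31 the 5th.
20 is in the range for the 3rd.

3rd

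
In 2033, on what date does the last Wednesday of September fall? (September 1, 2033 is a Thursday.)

2033-09-28

September 2033 begins on a Thursday, so the first Wednesday is September 7 (6 days later).
September 2033 has 30 days. Adding weeks: 7, 14, 21, 28 — the last one ≤ 30 is the 28th.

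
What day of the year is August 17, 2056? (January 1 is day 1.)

230

Days in months before August: 31 + 29 + 31 + 30 + 31 + 30 + 31 = 213.
Plus 17 days into August → day 230.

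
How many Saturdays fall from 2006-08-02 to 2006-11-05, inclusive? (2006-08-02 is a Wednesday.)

2006-08-02 is a Wednesday; the first Saturday on or after it is 2006-08-05 (3 days later).
From 2006-08-05 to 2006-11-05: 26 + 30 + 31 + 5 = 92 days (rest of August, September, October, November).
92 ÷ 7 = 13 full weeks with remainder 1, so 13 more Saturdays after the first → 14.

14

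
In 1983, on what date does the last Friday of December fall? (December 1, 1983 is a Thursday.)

December 1983 begins on a Thursday, so the first Friday is December 2 (1 day later).
December 1983 has 31 days. Adding weeks: 2, 9, 16, 23, 30 — the last one ≤ 31 is the 30th.

1983-12-30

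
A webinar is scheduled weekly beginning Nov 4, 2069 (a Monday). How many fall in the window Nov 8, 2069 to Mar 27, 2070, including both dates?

Occurrences land 7·i days after Nov 4, 2069 for i = 0, 1, 2, …
Nov 8, 2069 is 4 days after the start; 4 ÷ 7 = 0 remainder 4; since the remainder is 4, round up to i = 1. First occurrence in the window: #2 on Nov 11, 2069 (1×7 = 7 days in).
Mar 27, 2070 is 143 days after the start; 143 ÷ 7 = 20 remainder 3. Last occurrence in the window: #21 on Mar 24, 2070.
Occurrences #2 through #21: 20 in total.

20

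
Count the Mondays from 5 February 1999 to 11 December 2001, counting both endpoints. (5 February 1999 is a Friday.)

5 February 1999 is a Friday; the first Monday on or after it is 8 February 1999 (3 days later).
From 8 February 1999 to 11 December 2001: 326 + 366 + 345 = 1037 days (rest of 1999, 2000, to 11 December 2001 in 2001).
1037 ÷ 7 = 148 full weeks with remainder 1, so 148 more Mondays after the first → 149.

149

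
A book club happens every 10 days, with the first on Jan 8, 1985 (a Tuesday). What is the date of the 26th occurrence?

Sep 15, 1985

The 26th occurrence is 25 intervals after the first: 25 × 10 = 250 days after Jan 8, 1985.
Jan has 31 days — 23 days to the end of Jan leaves 227.
Feb has 28 days (199 left).
Mar has 31 days (168 left).
Apr has 30 days (138 left).
May has 31 days (107 left).
Jun has 30 days (77 left).
Jul has 31 days (46 left).
Aug has 31 days (15 left).
15 days into Sep → Sep 15, 1985.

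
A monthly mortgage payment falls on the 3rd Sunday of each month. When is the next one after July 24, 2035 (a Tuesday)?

August 19, 2035

July 2035 starts on a Sunday; its first Sunday is the 1st, so the 3rd Sunday is the 15th — July 15, 2035.
That is not after July 24, 2035, so look at August 2035.
August 2035 starts on a Wednesday; its first Sunday is the 5th, so the 3rd Sunday is the 19th — August 19, 2035.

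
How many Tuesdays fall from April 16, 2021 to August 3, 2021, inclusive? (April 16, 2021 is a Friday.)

April 16, 2021 is a Friday; the first Tuesday on or after it is April 20, 2021 (4 days later).
From April 20, 2021 to August 3, 2021: 10 + 31 + 30 + 31 + 3 = 105 days (rest of April, May, June, July, August).
105 ÷ 7 = 15 full weeks with remainder 0, so 15 more Tuesdays after the first → 16.

16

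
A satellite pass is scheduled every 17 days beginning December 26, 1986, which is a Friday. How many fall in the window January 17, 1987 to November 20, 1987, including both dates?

18

Occurrences land 17·i days after December 26, 1986 for i = 0, 1, 2, …
January 17, 1987 is 22 days after the start; 22 ÷ 17 = 1 remainder 5; since the remainder is 5, round up to i = 2. First occurrence in the window: #3 on January 29, 1987 (2×17 = 34 days in).
November 20, 1987 is 329 days after the start; 329 ÷ 17 = 19 remainder 6. Last occurrence in the window: #20 on November 14, 1987.
Occurrences #3 through #20: 18 in total.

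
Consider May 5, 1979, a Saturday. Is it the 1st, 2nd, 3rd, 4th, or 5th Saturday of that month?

1st

Day 5 falls in week ⌈5/7⌉ of the month.
Days 1–7 hold the 1st Saturday, 8–14 the 2nd, 15–21 the 3rd, 22–28 the 4th, 29–31 the 5th.
5 is in the range for the 1st.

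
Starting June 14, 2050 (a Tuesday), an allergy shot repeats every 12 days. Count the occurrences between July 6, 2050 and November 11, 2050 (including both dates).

Occurrences land 12·i days after June 14, 2050 for i = 0, 1, 2, …
July 6, 2050 is 22 days after the start; 22 ÷ 12 = 1 remainder 10; since the remainder is 10, round up to i = 2. First occurrence in the window: #3 on July 8, 2050 (2×12 = 24 days in).
November 11, 2050 is 150 days after the start; 150 ÷ 12 = 12 remainder 6. Last occurrence in the window: #13 on November 5, 2050.
Occurrences #3 through #13: 11 in total.

11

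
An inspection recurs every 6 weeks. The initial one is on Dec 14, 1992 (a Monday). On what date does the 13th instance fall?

The 13th occurrence is 12 intervals after the first: 12 × 42 = 504 days after Dec 14, 1992.
Dec has 31 days — 17 days to the end of Dec leaves 487.
1993 has 365 days (122 left).
Jan has 31 days (91 left).
Feb has 28 days (63 left).
Mar has 31 days (32 left).
Apr has 30 days (2 left).
2 days into May → May 2, 1994.

May 2, 1994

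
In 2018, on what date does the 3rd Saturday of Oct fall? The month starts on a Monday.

Oct 20, 2018

Oct 2018 begins on a Monday, so the first Saturday is Oct 6 (5 days later).
The 3rd Saturday is 2 weeks later: 6 + 14 = 20.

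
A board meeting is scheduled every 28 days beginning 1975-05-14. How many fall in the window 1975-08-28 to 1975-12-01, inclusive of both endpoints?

Occurrences land 28·i days after 1975-05-14 for i = 0, 1, 2, …
1975-08-28 is 106 days after the start; 106 ÷ 28 = 3 remainder 22; since the remainder is 22, round up to i = 4. First occurrence in the window: #5 on 1975-09-03 (4×28 = 112 days in).
1975-12-01 is 201 days after the start; 201 ÷ 28 = 7 remainder 5. Last occurrence in the window: #8 on 1975-11-26.
Occurrences #5 through #8: 4 in total.

4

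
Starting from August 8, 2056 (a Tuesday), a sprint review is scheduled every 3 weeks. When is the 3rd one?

September 19, 2056

The 3rd occurrence is 2 intervals after the first: 2 × 21 = 42 days after August 8, 2056.
August has 31 days — 23 days to the end of August leaves 19.
19 days into September → September 19, 2056.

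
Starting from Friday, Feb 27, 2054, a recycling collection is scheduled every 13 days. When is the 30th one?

The 30th occurrence is 29 intervals after the first: 29 × 13 = 377 days after Feb 27, 2054.
Feb has 28 days — 1 day to the end of Feb leaves 376.
Mar has 31 days (345 left).
Apr has 30 days (315 left).
May has 31 days (284 left).
Jun has 30 days (254 left).
Jul has 31 days (223 left).
Aug has 31 days (192 left).
Sep has 30 days (162 left).
Oct has 31 days (131 left).
Nov has 30 days (101 left).
Dec has 31 days (70 left).
Jan has 31 days (39 left).
Feb has 28 days (11 left).
11 days into Mar → Mar 11, 2055.

Mar 11, 2055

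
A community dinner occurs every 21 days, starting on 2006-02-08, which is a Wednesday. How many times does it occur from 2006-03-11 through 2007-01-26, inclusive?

Occurrences land 21·i days after 2006-02-08 for i = 0, 1, 2, …
2006-03-11 is 31 days after the start; 31 ÷ 21 = 1 remainder 10; since the remainder is 10, round up to i = 2. First occurrence in the window: #3 on 2006-03-22 (2×21 = 42 days in).
2007-01-26 is 352 days after the start; 352 ÷ 21 = 16 remainder 16. Last occurrence in the window: #17 on 2007-01-10.
Occurrences #3 through #17: 15 in total.

15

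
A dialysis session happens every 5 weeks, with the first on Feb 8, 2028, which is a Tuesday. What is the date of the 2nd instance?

The 2nd occurrence is 1 interval after the first: 1 × 35 = 35 days after Feb 8, 2028.
Feb has 29 days — 21 days to the end of Feb leaves 14.
14 days into Mar → Mar 14, 2028.

Mar 14, 2028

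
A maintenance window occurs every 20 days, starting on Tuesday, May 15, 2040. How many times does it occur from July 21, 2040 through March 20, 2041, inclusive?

12

Occurrences land 20·i days after May 15, 2040 for i = 0, 1, 2, …
July 21, 2040 is 67 days after the start; 67 ÷ 20 = 3 remainder 7; since the remainder is 7, round up to i = 4. First occurrence in the window: #5 on August 3, 2040 (4×20 = 80 days in).
March 20, 2041 is 309 days after the start; 309 ÷ 20 = 15 remainder 9. Last occurrence in the window: #16 on March 11, 2041.
Occurrences #5 through #16: 12 in total.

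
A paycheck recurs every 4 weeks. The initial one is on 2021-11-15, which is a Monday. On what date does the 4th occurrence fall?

The 4th occurrence is 3 intervals after the first: 3 × 28 = 84 days after 2021-11-15.
November has 30 days — 15 days to the end of November leaves 69.
December has 31 days (38 left).
January has 31 days (7 left).
7 days into February → 2022-02-07.

2022-02-07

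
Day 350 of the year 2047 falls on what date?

December 16, 2047

January has 31 days (350 − 31 = 319 remain).
February has 28 days (319 − 28 = 291 remain).
March has 31 days (291 − 31 = 260 remain).
April has 30 days (260 − 30 = 230 remain).
May has 31 days (230 − 31 = 199 remain).
June has 30 days (199 − 30 = 169 remain).
July has 31 days (169 − 31 = 138 remain).
August has 31 days (138 − 31 = 107 remain).
September has 30 days (107 − 30 = 77 remain).
October has 31 days (77 − 31 = 46 remain).
November has 30 days (46 − 30 = 16 remain).
16 into December → December 16.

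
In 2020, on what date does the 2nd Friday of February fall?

2020-02-14

The first Friday of February 2020 is February 7.
The 2nd Friday is 1 weeks later: 7 + 7 = 14.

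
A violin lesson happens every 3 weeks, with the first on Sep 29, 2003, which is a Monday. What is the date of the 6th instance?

Jan 12, 2004

The 6th occurrence is 5 intervals after the first: 5 × 21 = 105 days after Sep 29, 2003.
Sep has 30 days — 1 day to the end of Sep leaves 104.
Oct has 31 days (73 left).
Nov has 30 days (43 left).
Dec has 31 days (12 left).
12 days into Jan → Jan 12, 2004.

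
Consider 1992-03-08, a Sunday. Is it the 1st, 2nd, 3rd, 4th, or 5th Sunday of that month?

Day 8 falls in week ⌈8/7⌉ of the month.
Days 1–7 hold the 1st Sunday, 8–14 the 2nd, 15–21 the 3rd, 22–28 the 4th, 29–31 the 5th.
8 is in the range for the 2nd.

2nd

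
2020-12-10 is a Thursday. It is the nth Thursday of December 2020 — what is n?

2nd

Day 10 falls in week ⌈10/7⌉ of the month.
Days 1–7 hold the 1st Thursday, 8–14 the 2nd, 15–21 the 3rd, 22–28 the 4th, 29–31 the 5th.
10 is in the range for the 2nd.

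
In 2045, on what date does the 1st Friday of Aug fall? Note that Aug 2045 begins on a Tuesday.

Aug 4, 2045

Aug 2045 begins on a Tuesday, so the first Friday is Aug 4 (3 days later).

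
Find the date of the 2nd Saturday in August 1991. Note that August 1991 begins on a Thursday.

August 10, 1991

August 1991 begins on a Thursday, so the first Saturday is August 3 (2 days later).
The 2nd Saturday is 1 weeks later: 3 + 7 = 10.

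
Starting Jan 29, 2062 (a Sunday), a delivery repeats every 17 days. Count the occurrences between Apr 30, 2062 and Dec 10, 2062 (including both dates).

13

Occurrences land 17·i days after Jan 29, 2062 for i = 0, 1, 2, …
Apr 30, 2062 is 91 days after the start; 91 ÷ 17 = 5 remainder 6; since the remainder is 6, round up to i = 6. First occurrence in the window: #7 on May 11, 2062 (6×17 = 102 days in).
Dec 10, 2062 is 315 days after the start; 315 ÷ 17 = 18 remainder 9. Last occurrence in the window: #19 on Dec 1, 2062.
Occurrences #7 through #19: 13 in total.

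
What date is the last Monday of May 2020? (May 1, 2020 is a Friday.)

2020-05-25

May 2020 begins on a Friday, so the first Monday is May 4 (3 days later).
May 2020 has 31 days. Adding weeks: 4, 11, 18, 25 — the last one ≤ 31 is the 25th.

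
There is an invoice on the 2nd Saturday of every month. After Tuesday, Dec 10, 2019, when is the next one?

Dec 2019 starts on a Sunday; its first Saturday is the 7th, so the 2nd Saturday is the 14th — Dec 14, 2019.
Dec 14, 2019 is after Dec 10, 2019, so that is the next one.

Dec 14, 2019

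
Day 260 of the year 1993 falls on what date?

January has 31 days (260 − 31 = 229 remain).
February has 28 days (229 − 28 = 201 remain).
March has 31 days (201 − 31 = 170 remain).
April has 30 days (170 − 30 = 140 remain).
May has 31 days (140 − 31 = 109 remain).
June has 30 days (109 − 30 = 79 remain).
July has 31 days (79 − 31 = 48 remain).
August has 31 days (48 − 31 = 17 remain).
17 into September → September 17.

1993-09-17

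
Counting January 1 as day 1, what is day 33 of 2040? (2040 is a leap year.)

2040-02-02

January has 31 days (33 − 31 = 2 remain).
2 into February → February 2.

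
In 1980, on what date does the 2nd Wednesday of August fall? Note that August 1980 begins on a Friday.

August 1980 begins on a Friday, so the first Wednesday is August 6 (5 days later).
The 2nd Wednesday is 1 weeks later: 6 + 7 = 13.

August 13, 1980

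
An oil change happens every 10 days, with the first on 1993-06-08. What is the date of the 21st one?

1993-12-25

The 21st occurrence is 20 intervals after the first: 20 × 10 = 200 days after 1993-06-08.
June has 30 days — 22 days to the end of June leaves 178.
July has 31 days (147 left).
August has 31 days (116 left).
September has 30 days (86 left).
October has 31 days (55 left).
November has 30 days (25 left).
25 days into December → 1993-12-25.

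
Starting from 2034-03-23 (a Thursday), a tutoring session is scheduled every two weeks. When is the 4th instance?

2034-05-04

The 4th occurrence is 3 intervals after the first: 3 × 14 = 42 days after 2034-03-23.
March has 31 days — 8 days to the end of March leaves 34.
April has 30 days (4 left).
4 days into May → 2034-05-04.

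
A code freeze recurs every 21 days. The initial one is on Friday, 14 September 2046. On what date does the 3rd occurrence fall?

The 3rd occurrence is 2 intervals after the first: 2 × 21 = 42 days after 14 September 2046.
September has 30 days — 16 days to the end of September leaves 26.
26 days into October → 26 October 2046.

26 October 2046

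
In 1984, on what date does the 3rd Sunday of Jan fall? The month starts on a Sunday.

Jan 1984 begins on a Sunday, so the first Sunday is Jan 1.
The 3rd Sunday is 2 weeks later: 1 + 14 = 15.

Jan 15, 1984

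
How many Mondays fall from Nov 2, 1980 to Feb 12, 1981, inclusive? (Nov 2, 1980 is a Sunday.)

15

Nov 2, 1980 is a Sunday; the first Monday on or after it is Nov 3, 1980 (1 day later).
From Nov 3, 1980 to Feb 12, 1981: 27 + 31 + 31 + 12 = 101 days (rest of Nov, Dec, Jan, Feb).
101 ÷ 7 = 14 full weeks with remainder 3, so 14 more Mondays after the first → 15.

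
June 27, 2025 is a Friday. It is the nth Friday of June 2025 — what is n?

Day 27 falls in week ⌈27/7⌉ of the month.
Days 1–7 hold the 1st Friday, 8–14 the 2nd, 15–21 the 3rd, 22–28 the 4th, 29–31 the 5th.
27 is in the range for the 4th.

4th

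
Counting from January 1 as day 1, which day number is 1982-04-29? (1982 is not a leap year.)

Days in months before April: 31 + 28 + 31 = 90.
Plus 29 days into April → day 119.

119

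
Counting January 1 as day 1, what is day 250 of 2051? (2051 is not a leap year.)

7 September 2051

January has 31 days (250 − 31 = 219 remain).
February has 28 days (219 − 28 = 191 remain).
March has 31 days (191 − 31 = 160 remain).
April has 30 days (160 − 30 = 130 remain).
May has 31 days (130 − 31 = 99 remain).
June has 30 days (99 − 30 = 69 remain).
July has 31 days (69 − 31 = 38 remain).
August has 31 days (38 − 31 = 7 remain).
7 into September → September 7.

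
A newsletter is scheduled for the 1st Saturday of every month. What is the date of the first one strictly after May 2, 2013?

May 2013 starts on a Wednesday, so its 1st Saturday is May 4, 2013 (3 days in).
May 4, 2013 is after May 2, 2013, so that is the next one.

May 4, 2013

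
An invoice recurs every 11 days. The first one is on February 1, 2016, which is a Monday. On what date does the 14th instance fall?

June 23, 2016

The 14th occurrence is 13 intervals after the first: 13 × 11 = 143 days after February 1, 2016.
February has 29 days — 28 days to the end of February leaves 115.
March has 31 days (84 left).
April has 30 days (54 left).
May has 31 days (23 left).
23 days into June → June 23, 2016.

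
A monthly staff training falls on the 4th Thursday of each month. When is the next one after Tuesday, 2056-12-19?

December 2056 starts on a Friday; its first Thursday is the 7th, so the 4th Thursday is the 28th — 2056-12-28.
2056-12-28 is after 2056-12-19, so that is the next one.

2056-12-28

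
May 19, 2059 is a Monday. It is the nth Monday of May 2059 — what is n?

Day 19 falls in week ⌈19/7⌉ of the month.
Days 1–7 hold the 1st Monday, 8–14 the 2nd, 15–21 the 3rd, 22–28 the 4th, 29–31 the 5th.
19 is in the range for the 3rd.

3rd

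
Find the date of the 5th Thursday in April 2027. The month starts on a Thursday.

29 April 2027

April 2027 begins on a Thursday, so the first Thursday is April 1.
The 5th Thursday is 4 weeks later: 1 + 28 = 29.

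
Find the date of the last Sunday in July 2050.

The first Sunday of July 2050 is July 3.
July 2050 has 31 days. Adding weeks: 3, 10, 17, 24, 31 — the last one ≤ 31 is the 31st.

July 31, 2050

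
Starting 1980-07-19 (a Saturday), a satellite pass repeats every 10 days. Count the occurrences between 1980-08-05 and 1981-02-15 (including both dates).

Occurrences land 10·i days after 1980-07-19 for i = 0, 1, 2, …
1980-08-05 is 17 days after the start; 17 ÷ 10 = 1 remainder 7; since the remainder is 7, round up to i = 2. First occurrence in the window: #3 on 1980-08-08 (2×10 = 20 days in).
1981-02-15 is 211 days after the start; 211 ÷ 10 = 21 remainder 1. Last occurrence in the window: #22 on 1981-02-14.
Occurrences #3 through #22: 20 in total.

20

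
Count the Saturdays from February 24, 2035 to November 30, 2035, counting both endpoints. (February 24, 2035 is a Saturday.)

February 24, 2035 is a Saturday; the first Saturday on or after it is February 24, 2035.
From February 24, 2035 to November 30, 2035: 4 + 31 + 30 + 31 + 30 + 31 + 31 + 30 + 31 + 30 = 279 days (rest of February, March, April, May, June, July, August, September, October, November).
279 ÷ 7 = 39 full weeks with remainder 6, so 39 more Saturdays after the first → 40.

40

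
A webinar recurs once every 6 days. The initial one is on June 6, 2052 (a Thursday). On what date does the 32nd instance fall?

The 32nd occurrence is 31 intervals after the first: 31 × 6 = 186 days after June 6, 2052.
June has 30 days — 24 days to the end of June leaves 162.
July has 31 days (131 left).
August has 31 days (100 left).
September has 30 days (70 left).
October has 31 days (39 left).
November has 30 days (9 left).
9 days into December → December 9, 2052.

December 9, 2052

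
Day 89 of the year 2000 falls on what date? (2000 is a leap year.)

January has 31 days (89 − 31 = 58 remain).
February has 29 days (58 − 29 = 29 remain).
29 into March → March 29.

2000-03-29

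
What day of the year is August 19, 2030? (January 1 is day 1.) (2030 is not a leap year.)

231

Days in months before August: 31 + 28 + 31 + 30 + 31 + 30 + 31 = 212.
Plus 19 days into August → day 231.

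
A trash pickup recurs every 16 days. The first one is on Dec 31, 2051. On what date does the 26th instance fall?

Feb 3, 2053

The 26th occurrence is 25 intervals after the first: 25 × 16 = 400 days after Dec 31, 2051.
Dec has 31 days — 0 days to the end of Dec leaves 400.
Jan has 31 days (369 left).
Feb has 29 days (340 left).
Mar has 31 days (309 left).
Apr has 30 days (279 left).
May has 31 days (248 left).
Jun has 30 days (218 left).
Jul has 31 days (187 left).
Aug has 31 days (156 left).
Sep has 30 days (126 left).
Oct has 31 days (95 left).
Nov has 30 days (65 left).
Dec has 31 days (34 left).
Jan has 31 days (3 left).
3 days into Feb → Feb 3, 2053.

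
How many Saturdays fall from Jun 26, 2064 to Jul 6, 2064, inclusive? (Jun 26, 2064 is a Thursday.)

2

Jun 26, 2064 is a Thursday; the first Saturday on or after it is Jun 28, 2064 (2 days later).
From Jun 28, 2064 to Jul 6, 2064: 2 + 6 = 8 days (rest of Jun, Jul).
8 ÷ 7 = 1 full weeks with remainder 1, so 1 more Saturdays after the first → 2.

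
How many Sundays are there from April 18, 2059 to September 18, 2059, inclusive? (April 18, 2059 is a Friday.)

April 18, 2059 is a Friday; the first Sunday on or after it is April 20, 2059 (2 days later).
From April 20, 2059 to September 18, 2059: 10 + 31 + 30 + 31 + 31 + 18 = 151 days (rest of April, May, June, July, August, September).
151 ÷ 7 = 21 full weeks with remainder 4, so 21 more Sundays after the first → 22.

22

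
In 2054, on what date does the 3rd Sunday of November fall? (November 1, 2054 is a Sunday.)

November 2054 begins on a Sunday, so the first Sunday is November 1.
The 3rd Sunday is 2 weeks later: 1 + 14 = 15.

2054-11-15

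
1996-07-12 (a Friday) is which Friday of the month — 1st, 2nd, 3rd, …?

Day 12 falls in week ⌈12/7⌉ of the month.
Days 1–7 hold the 1st Friday, 8–14 the 2nd, 15–21 the 3rd, 22–28 the 4th, 29–31 the 5th.
12 is in the range for the 2nd.

2nd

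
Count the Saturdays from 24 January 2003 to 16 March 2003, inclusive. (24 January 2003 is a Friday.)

24 January 2003 is a Friday; the first Saturday on or after it is 25 January 2003 (1 day later).
From 25 January 2003 to 16 March 2003: 6 + 28 + 16 = 50 days (rest of January, February, March).
50 ÷ 7 = 7 full weeks with remainder 1, so 7 more Saturdays after the first → 8.

8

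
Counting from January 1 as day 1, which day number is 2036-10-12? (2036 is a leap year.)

Days in months before October: 31 + 29 + 31 + 30 + 31 + 30 + 31 + 31 + 30 = 274.
Plus 12 days into October → day 286.

286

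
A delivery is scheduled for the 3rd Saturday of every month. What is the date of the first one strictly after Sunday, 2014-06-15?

June 2014 starts on a Sunday; its first Saturday is the 7th, so the 3rd Saturday is the 21st — 2014-06-21.
2014-06-21 is after 2014-06-15, so that is the next one.

2014-06-21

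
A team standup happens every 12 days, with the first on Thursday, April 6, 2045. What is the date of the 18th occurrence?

The 18th occurrence is 17 intervals after the first: 17 × 12 = 204 days after April 6, 2045.
April has 30 days — 24 days to the end of April leaves 180.
May has 31 days (149 left).
June has 30 days (119 left).
July has 31 days (88 left).
August has 31 days (57 left).
September has 30 days (27 left).
27 days into October → October 27, 2045.

October 27, 2045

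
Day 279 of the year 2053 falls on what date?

January has 31 days (279 − 31 = 248 remain).
February has 28 days (248 − 28 = 220 remain).
March has 31 days (220 − 31 = 189 remain).
April has 30 days (189 − 30 = 159 remain).
May has 31 days (159 − 31 = 128 remain).
June has 30 days (128 − 30 = 98 remain).
July has 31 days (98 − 31 = 67 remain).
August has 31 days (67 − 31 = 36 remain).
September has 30 days (36 − 30 = 6 remain).
6 into October → October 6.

2053-10-06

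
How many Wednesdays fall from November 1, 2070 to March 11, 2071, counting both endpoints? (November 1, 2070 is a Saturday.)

November 1, 2070 is a Saturday; the first Wednesday on or after it is November 5, 2070 (4 days later).
From November 5, 2070 to March 11, 2071: 25 + 31 + 31 + 28 + 11 = 126 days (rest of November, December, January, February, March).
126 ÷ 7 = 18 full weeks with remainder 0, so 18 more Wednesdays after the first → 19.

19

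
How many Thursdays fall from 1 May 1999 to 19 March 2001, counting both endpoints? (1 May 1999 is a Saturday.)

98

1 May 1999 is a Saturday; the first Thursday on or after it is 6 May 1999 (5 days later).
From 6 May 1999 to 19 March 2001: 239 + 366 + 78 = 683 days (rest of 1999, 2000, to 19 March 2001 in 2001).
683 ÷ 7 = 97 full weeks with remainder 4, so 97 more Thursdays after the first → 98.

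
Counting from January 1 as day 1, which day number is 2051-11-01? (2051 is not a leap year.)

305

Days in months before November: 31 + 28 + 31 + 30 + 31 + 30 + 31 + 31 + 30 + 31 = 304.
Plus 1 day into November → day 305.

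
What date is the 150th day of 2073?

January has 31 days (150 − 31 = 119 remain).
February has 28 days (119 − 28 = 91 remain).
March has 31 days (91 − 31 = 60 remain).
April has 30 days (60 − 30 = 30 remain).
30 into May → May 30.

30 May 2073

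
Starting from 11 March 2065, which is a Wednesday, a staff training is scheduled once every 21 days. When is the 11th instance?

The 11th occurrence is 10 intervals after the first: 10 × 21 = 210 days after 11 March 2065.
March has 31 days — 20 days to the end of March leaves 190.
April has 30 days (160 left).
May has 31 days (129 left).
June has 30 days (99 left).
July has 31 days (68 left).
August has 31 days (37 left).
September has 30 days (7 left).
7 days into October → 7 October 2065.

7 October 2065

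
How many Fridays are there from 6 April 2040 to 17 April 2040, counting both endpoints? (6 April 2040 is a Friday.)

6 April 2040 is a Friday; the first Friday on or after it is 6 April 2040.
From 6 April 2040 to 17 April 2040 is 17 − 6 = 11 days.
11 ÷ 7 = 1 full weeks with remainder 4, so 1 more Fridays after the first → 2.

2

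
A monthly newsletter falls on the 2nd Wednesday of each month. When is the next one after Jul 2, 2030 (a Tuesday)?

Jul 2030 starts on a Monday; its first Wednesday is the 3rd, so the 2nd Wednesday is the 10th — Jul 10, 2030.
Jul 10, 2030 is after Jul 2, 2030, so that is the next one.

Jul 10, 2030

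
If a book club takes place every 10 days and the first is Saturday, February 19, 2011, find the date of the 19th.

August 18, 2011

The 19th occurrence is 18 intervals after the first: 18 × 10 = 180 days after February 19, 2011.
February has 28 days — 9 days to the end of February leaves 171.
March has 31 days (140 left).
April has 30 days (110 left).
May has 31 days (79 left).
June has 30 days (49 left).
July has 31 days (18 left).
18 days into August → August 18, 2011.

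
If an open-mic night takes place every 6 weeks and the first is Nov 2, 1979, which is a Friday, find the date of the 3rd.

Jan 25, 1980

The 3rd occurrence is 2 intervals after the first: 2 × 42 = 84 days after Nov 2, 1979.
Nov has 30 days — 28 days to the end of Nov leaves 56.
Dec has 31 days (25 left).
25 days into Jan → Jan 25, 1980.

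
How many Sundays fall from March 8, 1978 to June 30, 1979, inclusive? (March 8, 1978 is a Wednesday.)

68

March 8, 1978 is a Wednesday; the first Sunday on or after it is March 12, 1978 (4 days later).
From March 12, 1978 to June 30, 1979: 294 + 181 = 475 days (rest of 1978, to June 30, 1979 in 1979).
475 ÷ 7 = 67 full weeks with remainder 6, so 67 more Sundays after the first → 68.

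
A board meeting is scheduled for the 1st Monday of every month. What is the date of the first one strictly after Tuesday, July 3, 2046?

August 6, 2046

July 2046 starts on a Sunday, so its 1st Monday is July 2, 2046 (1 day in).
That is not after July 3, 2046, so look at August 2046.
August 2046 starts on a Wednesday, so its 1st Monday is August 6, 2046 (5 days in).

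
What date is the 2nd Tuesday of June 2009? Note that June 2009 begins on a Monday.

2009-06-09

June 2009 begins on a Monday, so the first Tuesday is June 2 (1 day later).
The 2nd Tuesday is 1 weeks later: 2 + 7 = 9.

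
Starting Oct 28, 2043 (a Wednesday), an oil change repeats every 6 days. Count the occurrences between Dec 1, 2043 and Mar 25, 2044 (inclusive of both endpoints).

Occurrences land 6·i days after Oct 28, 2043 for i = 0, 1, 2, …
Dec 1, 2043 is 34 days after the start; 34 ÷ 6 = 5 remainder 4; since the remainder is 4, round up to i = 6. First occurrence in the window: #7 on Dec 3, 2043 (6×6 = 36 days in).
Mar 25, 2044 is 149 days after the start; 149 ÷ 6 = 24 remainder 5. Last occurrence in the window: #25 on Mar 20, 2044.
Occurrences #7 through #25: 19 in total.

19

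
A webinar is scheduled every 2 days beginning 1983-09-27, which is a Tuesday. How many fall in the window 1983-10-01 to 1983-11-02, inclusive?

Occurrences land 2·i days after 1983-09-27 for i = 0, 1, 2, …
1983-10-01 is 4 days after the start; 4 ÷ 2 = 2 remainder 0. First occurrence in the window: #3 on 1983-10-01 (2×2 = 4 days in).
1983-11-02 is 36 days after the start; 36 ÷ 2 = 18 remainder 0. Last occurrence in the window: #19 on 1983-11-02.
Occurrences #3 through #19: 17 in total.

17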